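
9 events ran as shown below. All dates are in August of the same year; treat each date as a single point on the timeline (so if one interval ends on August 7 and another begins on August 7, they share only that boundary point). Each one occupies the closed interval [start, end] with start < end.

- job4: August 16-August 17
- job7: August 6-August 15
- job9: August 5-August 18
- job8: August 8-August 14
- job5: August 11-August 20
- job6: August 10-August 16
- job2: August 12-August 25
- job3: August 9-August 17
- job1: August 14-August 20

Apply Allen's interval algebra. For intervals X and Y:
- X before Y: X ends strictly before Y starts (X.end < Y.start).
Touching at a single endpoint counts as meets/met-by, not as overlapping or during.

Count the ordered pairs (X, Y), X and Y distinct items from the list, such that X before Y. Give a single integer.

2

Checking all 72 ordered pairs for relation 'before'; matching pairs in alphabetical order:
(job7, job4): job7 before job4 ✓
(job8, job4): job8 before job4 ✓
Count: 2.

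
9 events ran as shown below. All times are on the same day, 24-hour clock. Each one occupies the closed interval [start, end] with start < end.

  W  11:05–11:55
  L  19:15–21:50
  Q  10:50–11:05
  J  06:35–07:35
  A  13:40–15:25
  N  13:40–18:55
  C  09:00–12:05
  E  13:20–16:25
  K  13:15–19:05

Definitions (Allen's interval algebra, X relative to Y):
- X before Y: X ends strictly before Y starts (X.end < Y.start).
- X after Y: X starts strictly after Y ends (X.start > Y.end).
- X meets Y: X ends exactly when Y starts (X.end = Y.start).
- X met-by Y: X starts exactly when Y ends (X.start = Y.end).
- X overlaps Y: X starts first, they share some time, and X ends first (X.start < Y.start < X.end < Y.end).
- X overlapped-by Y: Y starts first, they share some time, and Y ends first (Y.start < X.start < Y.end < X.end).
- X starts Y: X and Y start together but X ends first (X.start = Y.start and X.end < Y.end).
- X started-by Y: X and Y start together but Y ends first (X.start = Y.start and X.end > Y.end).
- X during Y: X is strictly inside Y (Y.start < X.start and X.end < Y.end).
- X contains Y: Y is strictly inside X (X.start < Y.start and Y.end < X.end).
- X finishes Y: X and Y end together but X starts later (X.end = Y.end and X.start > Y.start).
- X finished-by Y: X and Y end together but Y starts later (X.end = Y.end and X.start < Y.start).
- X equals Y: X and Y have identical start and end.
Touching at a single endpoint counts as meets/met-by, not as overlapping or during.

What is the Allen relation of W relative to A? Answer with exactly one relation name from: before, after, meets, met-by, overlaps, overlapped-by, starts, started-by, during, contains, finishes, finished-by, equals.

before

W = [11:05, 11:55]; A = [13:40, 15:25].
Compare endpoints: W.start < A.start, W.start < A.end, W.end < A.start, W.end < A.end.
That pattern is 'before'.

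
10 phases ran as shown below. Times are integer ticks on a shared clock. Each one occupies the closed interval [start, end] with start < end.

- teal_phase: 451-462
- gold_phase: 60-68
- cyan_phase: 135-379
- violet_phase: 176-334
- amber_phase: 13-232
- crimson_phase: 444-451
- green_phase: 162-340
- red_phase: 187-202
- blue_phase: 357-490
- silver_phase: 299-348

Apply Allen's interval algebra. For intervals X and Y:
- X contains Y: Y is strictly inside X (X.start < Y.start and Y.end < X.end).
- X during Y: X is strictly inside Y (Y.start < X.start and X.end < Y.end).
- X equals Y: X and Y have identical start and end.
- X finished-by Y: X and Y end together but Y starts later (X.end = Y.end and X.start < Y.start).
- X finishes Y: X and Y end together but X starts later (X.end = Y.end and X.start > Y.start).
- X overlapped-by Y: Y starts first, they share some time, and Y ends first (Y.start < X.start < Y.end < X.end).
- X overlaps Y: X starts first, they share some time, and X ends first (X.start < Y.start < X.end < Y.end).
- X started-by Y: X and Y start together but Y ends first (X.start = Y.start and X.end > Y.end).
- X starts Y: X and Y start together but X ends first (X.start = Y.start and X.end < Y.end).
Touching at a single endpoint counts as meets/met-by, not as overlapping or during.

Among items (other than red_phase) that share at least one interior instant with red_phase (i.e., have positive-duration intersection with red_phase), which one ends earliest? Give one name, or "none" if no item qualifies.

amber_phase

Target red_phase = [187, 202].
amber_phase [13, 232] → contains → candidate.
blue_phase [357, 490] → after → excluded.
crimson_phase [444, 451] → after → excluded.
cyan_phase [135, 379] → contains → candidate.
gold_phase [60, 68] → before → excluded.
green_phase [162, 340] → contains → candidate.
silver_phase [299, 348] → after → excluded.
teal_phase [451, 462] → after → excluded.
violet_phase [176, 334] → contains → candidate.
Among candidates, earliest end is 232 → amber_phase.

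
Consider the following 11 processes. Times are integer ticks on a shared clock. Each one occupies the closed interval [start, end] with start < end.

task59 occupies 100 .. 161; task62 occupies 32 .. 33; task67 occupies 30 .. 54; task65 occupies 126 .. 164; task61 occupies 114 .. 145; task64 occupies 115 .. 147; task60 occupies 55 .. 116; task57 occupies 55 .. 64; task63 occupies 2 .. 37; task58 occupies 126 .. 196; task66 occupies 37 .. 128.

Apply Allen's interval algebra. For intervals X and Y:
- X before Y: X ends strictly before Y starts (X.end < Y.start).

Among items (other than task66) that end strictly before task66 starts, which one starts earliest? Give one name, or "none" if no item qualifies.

Target task66 = [37, 128].
task57 [55, 64] → during → excluded.
task58 [126, 196] → overlapped-by → excluded.
task59 [100, 161] → overlapped-by → excluded.
task60 [55, 116] → during → excluded.
task61 [114, 145] → overlapped-by → excluded.
task62 [32, 33] → before → candidate.
task63 [2, 37] → meets → excluded.
task64 [115, 147] → overlapped-by → excluded.
task65 [126, 164] → overlapped-by → excluded.
task67 [30, 54] → overlaps → excluded.
Among candidates, earliest start is 32 → task62.

task62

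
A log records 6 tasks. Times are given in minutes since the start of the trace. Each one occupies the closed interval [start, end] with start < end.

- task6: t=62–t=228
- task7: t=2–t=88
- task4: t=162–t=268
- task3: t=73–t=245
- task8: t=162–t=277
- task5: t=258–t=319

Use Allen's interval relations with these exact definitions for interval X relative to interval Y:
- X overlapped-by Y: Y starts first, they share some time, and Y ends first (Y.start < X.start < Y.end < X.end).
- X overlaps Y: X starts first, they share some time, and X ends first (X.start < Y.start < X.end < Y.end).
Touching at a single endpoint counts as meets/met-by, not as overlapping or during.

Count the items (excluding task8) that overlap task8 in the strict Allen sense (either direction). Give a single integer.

Target task8 = [t=162, t=277].
task3 [t=73, t=245] → overlaps → counts.
task4 [t=162, t=268] → starts → no.
task5 [t=258, t=319] → overlapped-by → counts.
task6 [t=62, t=228] → overlaps → counts.
task7 [t=2, t=88] → before → no.
Total: 3.

3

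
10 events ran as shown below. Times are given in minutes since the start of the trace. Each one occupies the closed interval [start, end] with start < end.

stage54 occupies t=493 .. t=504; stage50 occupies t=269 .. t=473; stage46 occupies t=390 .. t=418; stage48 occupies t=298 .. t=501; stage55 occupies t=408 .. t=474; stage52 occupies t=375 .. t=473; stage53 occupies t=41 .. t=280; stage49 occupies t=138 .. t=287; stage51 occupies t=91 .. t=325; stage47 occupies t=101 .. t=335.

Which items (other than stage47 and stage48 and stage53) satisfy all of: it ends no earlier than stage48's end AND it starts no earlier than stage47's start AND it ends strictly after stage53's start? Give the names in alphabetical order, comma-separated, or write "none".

stage54

Conditions: its end is no earlier than stage48's end (X.end >= t=501) AND its start is no earlier than stage47's start (X.start >= t=101) AND its end is strictly after stage53's start (X.end > t=41).
stage46: end t=418 >= t=501? ✗; start t=390 >= t=101? ✓; end t=418 > t=41? ✓ → no.
stage49: end t=287 >= t=501? ✗; start t=138 >= t=101? ✓; end t=287 > t=41? ✓ → no.
stage50: end t=473 >= t=501? ✗; start t=269 >= t=101? ✓; end t=473 > t=41? ✓ → no.
stage51: end t=325 >= t=501? ✗; start t=91 >= t=101? ✗; end t=325 > t=41? ✓ → no.
stage52: end t=473 >= t=501? ✗; start t=375 >= t=101? ✓; end t=473 > t=41? ✓ → no.
stage54: end t=504 >= t=501? ✓; start t=493 >= t=101? ✓; end t=504 > t=41? ✓ → yes.
stage55: end t=474 >= t=501? ✗; start t=408 >= t=101? ✓; end t=474 > t=41? ✓ → no.
Result: stage54.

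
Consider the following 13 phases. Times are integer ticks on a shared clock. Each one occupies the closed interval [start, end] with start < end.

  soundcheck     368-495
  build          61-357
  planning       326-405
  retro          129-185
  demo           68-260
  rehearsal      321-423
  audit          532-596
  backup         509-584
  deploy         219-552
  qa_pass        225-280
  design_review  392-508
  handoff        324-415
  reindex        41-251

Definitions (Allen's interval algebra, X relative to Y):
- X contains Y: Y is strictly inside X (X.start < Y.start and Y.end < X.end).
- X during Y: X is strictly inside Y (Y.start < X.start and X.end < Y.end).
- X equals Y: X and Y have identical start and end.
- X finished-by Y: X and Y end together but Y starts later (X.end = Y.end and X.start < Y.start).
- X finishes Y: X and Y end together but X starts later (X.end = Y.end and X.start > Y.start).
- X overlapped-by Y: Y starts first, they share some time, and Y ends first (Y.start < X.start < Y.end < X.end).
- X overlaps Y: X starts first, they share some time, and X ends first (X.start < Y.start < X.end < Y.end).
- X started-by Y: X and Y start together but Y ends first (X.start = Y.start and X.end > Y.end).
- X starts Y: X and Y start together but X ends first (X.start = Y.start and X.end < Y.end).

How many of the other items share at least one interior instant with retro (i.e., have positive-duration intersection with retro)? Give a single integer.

3

Target retro = [129, 185].
audit [532, 596] → after → no.
backup [509, 584] → after → no.
build [61, 357] → contains → counts.
demo [68, 260] → contains → counts.
deploy [219, 552] → after → no.
design_review [392, 508] → after → no.
handoff [324, 415] → after → no.
planning [326, 405] → after → no.
qa_pass [225, 280] → after → no.
rehearsal [321, 423] → after → no.
reindex [41, 251] → contains → counts.
soundcheck [368, 495] → after → no.
Total: 3.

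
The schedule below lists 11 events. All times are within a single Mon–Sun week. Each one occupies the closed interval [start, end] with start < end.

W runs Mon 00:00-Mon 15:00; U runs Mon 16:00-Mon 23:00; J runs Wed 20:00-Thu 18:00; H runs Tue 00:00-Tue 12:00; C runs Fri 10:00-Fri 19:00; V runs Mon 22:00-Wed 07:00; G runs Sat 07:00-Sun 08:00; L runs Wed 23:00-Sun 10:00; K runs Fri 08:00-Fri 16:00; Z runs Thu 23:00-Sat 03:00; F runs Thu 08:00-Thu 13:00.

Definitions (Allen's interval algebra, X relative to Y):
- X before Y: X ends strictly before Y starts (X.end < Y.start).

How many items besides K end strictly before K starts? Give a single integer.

6

Target K = [Fri 08:00, Fri 16:00].
C [Fri 10:00, Fri 19:00] → overlapped-by → no.
F [Thu 08:00, Thu 13:00] → before → counts.
G [Sat 07:00, Sun 08:00] → after → no.
H [Tue 00:00, Tue 12:00] → before → counts.
J [Wed 20:00, Thu 18:00] → before → counts.
L [Wed 23:00, Sun 10:00] → contains → no.
U [Mon 16:00, Mon 23:00] → before → counts.
V [Mon 22:00, Wed 07:00] → before → counts.
W [Mon 00:00, Mon 15:00] → before → counts.
Z [Thu 23:00, Sat 03:00] → contains → no.
Total: 6.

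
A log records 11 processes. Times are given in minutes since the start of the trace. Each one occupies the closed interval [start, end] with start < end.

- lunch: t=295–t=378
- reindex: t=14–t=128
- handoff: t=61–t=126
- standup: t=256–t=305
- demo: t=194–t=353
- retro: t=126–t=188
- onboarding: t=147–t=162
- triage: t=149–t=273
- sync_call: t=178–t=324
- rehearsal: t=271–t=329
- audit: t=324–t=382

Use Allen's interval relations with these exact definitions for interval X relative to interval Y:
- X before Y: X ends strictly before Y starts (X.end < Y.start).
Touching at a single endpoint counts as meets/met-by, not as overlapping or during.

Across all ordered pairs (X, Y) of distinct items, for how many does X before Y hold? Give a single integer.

30

Checking all 110 ordered pairs for relation 'before'; matching pairs in alphabetical order:
(handoff, audit): handoff before audit ✓
(handoff, demo): handoff before demo ✓
(handoff, lunch): handoff before lunch ✓
(handoff, onboarding): handoff before onboarding ✓
(handoff, rehearsal): handoff before rehearsal ✓
(handoff, standup): handoff before standup ✓
(handoff, sync_call): handoff before sync_call ✓
(handoff, triage): handoff before triage ✓
(onboarding, audit): onboarding before audit ✓
(onboarding, demo): onboarding before demo ✓
(onboarding, lunch): onboarding before lunch ✓
(onboarding, rehearsal): onboarding before rehearsal ✓
(onboarding, standup): onboarding before standup ✓
(onboarding, sync_call): onboarding before sync_call ✓
(reindex, audit): reindex before audit ✓
(reindex, demo): reindex before demo ✓
(reindex, lunch): reindex before lunch ✓
(reindex, onboarding): reindex before onboarding ✓
(reindex, rehearsal): reindex before rehearsal ✓
(reindex, standup): reindex before standup ✓
(reindex, sync_call): reindex before sync_call ✓
(reindex, triage): reindex before triage ✓
(retro, audit): retro before audit ✓
(retro, demo): retro before demo ✓
... plus 6 further pairs not listed.
Count: 30.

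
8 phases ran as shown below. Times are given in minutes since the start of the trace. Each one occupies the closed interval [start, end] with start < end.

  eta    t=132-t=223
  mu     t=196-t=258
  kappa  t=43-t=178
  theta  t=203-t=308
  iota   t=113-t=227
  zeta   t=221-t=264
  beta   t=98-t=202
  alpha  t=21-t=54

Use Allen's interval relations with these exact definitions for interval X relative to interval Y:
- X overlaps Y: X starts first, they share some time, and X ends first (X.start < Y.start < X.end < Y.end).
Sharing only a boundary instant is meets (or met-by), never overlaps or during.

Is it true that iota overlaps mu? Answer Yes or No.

Yes

iota = [t=113, t=227], mu = [t=196, t=258].
Actual relation of iota to mu: overlaps.
Asked whether 'overlaps' holds → Yes.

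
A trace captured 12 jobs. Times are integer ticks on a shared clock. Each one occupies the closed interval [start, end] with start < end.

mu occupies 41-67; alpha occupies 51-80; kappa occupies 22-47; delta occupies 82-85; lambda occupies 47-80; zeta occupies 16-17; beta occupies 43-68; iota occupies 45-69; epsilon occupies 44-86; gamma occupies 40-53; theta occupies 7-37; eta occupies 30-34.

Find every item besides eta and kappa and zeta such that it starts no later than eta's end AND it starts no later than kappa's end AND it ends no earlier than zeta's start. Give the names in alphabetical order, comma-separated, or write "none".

Conditions: its start is no later than eta's end (X.start <= 34) AND its start is no later than kappa's end (X.start <= 47) AND its end is no earlier than zeta's start (X.end >= 16).
alpha: start 51 <= 34? ✗; start 51 <= 47? ✗; end 80 >= 16? ✓ → no.
beta: start 43 <= 34? ✗; start 43 <= 47? ✓; end 68 >= 16? ✓ → no.
delta: start 82 <= 34? ✗; start 82 <= 47? ✗; end 85 >= 16? ✓ → no.
epsilon: start 44 <= 34? ✗; start 44 <= 47? ✓; end 86 >= 16? ✓ → no.
gamma: start 40 <= 34? ✗; start 40 <= 47? ✓; end 53 >= 16? ✓ → no.
iota: start 45 <= 34? ✗; start 45 <= 47? ✓; end 69 >= 16? ✓ → no.
lambda: start 47 <= 34? ✗; start 47 <= 47? ✓; end 80 >= 16? ✓ → no.
mu: start 41 <= 34? ✗; start 41 <= 47? ✓; end 67 >= 16? ✓ → no.
theta: start 7 <= 34? ✓; start 7 <= 47? ✓; end 37 >= 16? ✓ → yes.
Result: theta.

theta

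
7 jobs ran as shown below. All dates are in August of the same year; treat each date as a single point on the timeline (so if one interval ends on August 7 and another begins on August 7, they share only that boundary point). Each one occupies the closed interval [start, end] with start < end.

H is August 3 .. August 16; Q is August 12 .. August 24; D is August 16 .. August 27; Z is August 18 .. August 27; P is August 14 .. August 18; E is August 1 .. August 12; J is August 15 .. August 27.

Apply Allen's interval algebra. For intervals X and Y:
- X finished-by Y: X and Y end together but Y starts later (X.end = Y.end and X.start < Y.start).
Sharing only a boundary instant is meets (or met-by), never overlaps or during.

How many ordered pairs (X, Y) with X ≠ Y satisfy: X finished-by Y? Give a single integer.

Checking all 42 ordered pairs for relation 'finished-by'; matching pairs in alphabetical order:
(D, Z): D finished-by Z ✓
(J, D): J finished-by D ✓
(J, Z): J finished-by Z ✓
Count: 3.

3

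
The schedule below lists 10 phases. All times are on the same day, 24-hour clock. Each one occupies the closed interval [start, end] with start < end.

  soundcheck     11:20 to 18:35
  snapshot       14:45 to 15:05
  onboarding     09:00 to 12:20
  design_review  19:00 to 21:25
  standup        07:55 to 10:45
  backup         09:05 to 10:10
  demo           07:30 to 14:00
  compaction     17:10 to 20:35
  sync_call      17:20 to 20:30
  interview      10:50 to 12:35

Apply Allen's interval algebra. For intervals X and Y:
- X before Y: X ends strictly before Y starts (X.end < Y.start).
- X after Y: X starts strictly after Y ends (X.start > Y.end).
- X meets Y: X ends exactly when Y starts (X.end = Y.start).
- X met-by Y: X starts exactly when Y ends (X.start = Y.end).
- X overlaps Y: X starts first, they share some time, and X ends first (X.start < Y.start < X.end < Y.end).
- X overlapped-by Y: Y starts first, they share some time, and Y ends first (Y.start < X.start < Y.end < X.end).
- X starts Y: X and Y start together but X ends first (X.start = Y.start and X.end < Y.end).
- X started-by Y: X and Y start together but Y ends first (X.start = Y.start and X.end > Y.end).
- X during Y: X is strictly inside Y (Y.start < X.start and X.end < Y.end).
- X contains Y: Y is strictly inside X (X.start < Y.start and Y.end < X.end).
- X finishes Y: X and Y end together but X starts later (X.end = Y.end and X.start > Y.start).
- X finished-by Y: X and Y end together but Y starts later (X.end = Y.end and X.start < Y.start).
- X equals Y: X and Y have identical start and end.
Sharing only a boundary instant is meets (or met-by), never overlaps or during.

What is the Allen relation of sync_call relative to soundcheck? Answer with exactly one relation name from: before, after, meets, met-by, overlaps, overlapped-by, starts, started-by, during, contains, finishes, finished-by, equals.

overlapped-by

sync_call = [17:20, 20:30]; soundcheck = [11:20, 18:35].
Compare endpoints: sync_call.start > soundcheck.start, sync_call.start < soundcheck.end, sync_call.end > soundcheck.start, sync_call.end > soundcheck.end.
That pattern is 'overlapped-by'.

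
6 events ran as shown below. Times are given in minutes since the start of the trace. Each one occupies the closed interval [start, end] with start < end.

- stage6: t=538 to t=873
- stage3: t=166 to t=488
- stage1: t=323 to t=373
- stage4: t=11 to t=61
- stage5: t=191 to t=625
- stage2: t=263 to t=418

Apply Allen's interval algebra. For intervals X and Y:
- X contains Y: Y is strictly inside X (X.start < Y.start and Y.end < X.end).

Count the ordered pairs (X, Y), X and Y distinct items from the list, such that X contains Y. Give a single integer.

5

Checking all 30 ordered pairs for relation 'contains'; matching pairs in alphabetical order:
(stage2, stage1): stage2 contains stage1 ✓
(stage3, stage1): stage3 contains stage1 ✓
(stage3, stage2): stage3 contains stage2 ✓
(stage5, stage1): stage5 contains stage1 ✓
(stage5, stage2): stage5 contains stage2 ✓
Count: 5.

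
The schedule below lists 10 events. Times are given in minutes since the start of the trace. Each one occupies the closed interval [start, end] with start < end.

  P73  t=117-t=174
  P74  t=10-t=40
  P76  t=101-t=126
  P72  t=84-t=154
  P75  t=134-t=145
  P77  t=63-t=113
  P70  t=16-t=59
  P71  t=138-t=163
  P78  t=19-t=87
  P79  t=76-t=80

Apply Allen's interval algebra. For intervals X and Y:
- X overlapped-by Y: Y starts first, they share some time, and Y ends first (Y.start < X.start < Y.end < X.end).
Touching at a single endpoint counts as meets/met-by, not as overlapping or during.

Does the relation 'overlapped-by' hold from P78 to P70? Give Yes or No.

P78 = [t=19, t=87], P70 = [t=16, t=59].
Actual relation of P78 to P70: overlapped-by.
Asked whether 'overlapped-by' holds → Yes.

Yes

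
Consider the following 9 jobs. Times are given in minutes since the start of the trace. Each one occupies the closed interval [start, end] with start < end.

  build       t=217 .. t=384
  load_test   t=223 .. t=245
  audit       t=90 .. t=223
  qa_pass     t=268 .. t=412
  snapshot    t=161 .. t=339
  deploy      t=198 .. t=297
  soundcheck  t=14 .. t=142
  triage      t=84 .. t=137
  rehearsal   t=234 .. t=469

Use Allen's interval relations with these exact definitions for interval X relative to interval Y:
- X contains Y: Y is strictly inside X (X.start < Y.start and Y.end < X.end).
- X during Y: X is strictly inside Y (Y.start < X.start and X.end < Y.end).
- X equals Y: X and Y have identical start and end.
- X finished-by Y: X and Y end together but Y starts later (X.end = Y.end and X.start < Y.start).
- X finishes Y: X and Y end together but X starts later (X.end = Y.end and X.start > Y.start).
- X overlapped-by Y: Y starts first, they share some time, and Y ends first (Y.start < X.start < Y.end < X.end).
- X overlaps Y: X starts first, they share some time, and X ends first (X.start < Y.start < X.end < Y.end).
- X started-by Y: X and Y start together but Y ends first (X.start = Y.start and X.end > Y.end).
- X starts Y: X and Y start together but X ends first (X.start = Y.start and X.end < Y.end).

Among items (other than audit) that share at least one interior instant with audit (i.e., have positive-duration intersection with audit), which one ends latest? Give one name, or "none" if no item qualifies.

build

Target audit = [t=90, t=223].
build [t=217, t=384] → overlapped-by → candidate.
deploy [t=198, t=297] → overlapped-by → candidate.
load_test [t=223, t=245] → met-by → excluded.
qa_pass [t=268, t=412] → after → excluded.
rehearsal [t=234, t=469] → after → excluded.
snapshot [t=161, t=339] → overlapped-by → candidate.
soundcheck [t=14, t=142] → overlaps → candidate.
triage [t=84, t=137] → overlaps → candidate.
Among candidates, latest end is t=384 → build.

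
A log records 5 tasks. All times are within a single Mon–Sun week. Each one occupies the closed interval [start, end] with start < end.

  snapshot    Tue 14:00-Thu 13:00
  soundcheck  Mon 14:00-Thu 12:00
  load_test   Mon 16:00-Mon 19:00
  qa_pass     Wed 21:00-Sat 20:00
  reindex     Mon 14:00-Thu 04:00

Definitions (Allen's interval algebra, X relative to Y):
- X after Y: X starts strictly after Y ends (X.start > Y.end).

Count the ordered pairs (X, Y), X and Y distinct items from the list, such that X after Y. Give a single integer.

2

Checking all 20 ordered pairs for relation 'after'; matching pairs in alphabetical order:
(qa_pass, load_test): qa_pass after load_test ✓
(snapshot, load_test): snapshot after load_test ✓
Count: 2.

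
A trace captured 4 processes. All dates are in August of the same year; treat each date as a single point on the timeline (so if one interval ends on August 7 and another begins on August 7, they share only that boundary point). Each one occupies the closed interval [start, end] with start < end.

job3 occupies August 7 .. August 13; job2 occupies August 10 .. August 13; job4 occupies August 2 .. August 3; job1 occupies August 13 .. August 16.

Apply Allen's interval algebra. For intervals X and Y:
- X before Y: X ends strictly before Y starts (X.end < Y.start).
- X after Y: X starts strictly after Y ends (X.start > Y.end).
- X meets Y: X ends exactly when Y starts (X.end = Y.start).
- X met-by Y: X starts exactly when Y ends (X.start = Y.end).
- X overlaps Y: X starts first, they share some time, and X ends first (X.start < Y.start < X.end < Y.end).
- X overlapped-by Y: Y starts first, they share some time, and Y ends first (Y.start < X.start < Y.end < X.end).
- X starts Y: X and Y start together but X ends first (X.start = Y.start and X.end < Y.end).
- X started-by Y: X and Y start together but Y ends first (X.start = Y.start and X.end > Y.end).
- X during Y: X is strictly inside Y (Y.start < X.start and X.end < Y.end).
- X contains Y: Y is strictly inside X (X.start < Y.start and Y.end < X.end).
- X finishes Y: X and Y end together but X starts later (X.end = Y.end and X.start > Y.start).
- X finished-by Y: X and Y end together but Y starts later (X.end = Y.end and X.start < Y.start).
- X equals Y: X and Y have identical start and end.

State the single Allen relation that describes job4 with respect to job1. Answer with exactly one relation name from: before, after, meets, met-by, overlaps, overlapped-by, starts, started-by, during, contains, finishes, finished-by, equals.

job4 = [August 2, August 3]; job1 = [August 13, August 16].
Compare endpoints: job4.start < job1.start, job4.start < job1.end, job4.end < job1.start, job4.end < job1.end.
That pattern is 'before'.

before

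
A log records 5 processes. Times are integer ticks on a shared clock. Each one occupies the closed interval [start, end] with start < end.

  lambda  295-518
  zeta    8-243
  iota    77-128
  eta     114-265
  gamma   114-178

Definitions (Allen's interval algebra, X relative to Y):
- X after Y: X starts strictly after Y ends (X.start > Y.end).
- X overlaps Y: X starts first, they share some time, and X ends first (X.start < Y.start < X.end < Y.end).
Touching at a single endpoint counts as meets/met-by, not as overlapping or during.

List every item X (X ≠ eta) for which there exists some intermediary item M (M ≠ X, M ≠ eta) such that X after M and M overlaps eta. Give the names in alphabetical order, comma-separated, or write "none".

lambda

Target eta = [114, 265].
Intermediaries M with M overlaps eta: iota, zeta.
Via iota — items with X after iota: lambda.
Via zeta — items with X after zeta: lambda.
Union: lambda.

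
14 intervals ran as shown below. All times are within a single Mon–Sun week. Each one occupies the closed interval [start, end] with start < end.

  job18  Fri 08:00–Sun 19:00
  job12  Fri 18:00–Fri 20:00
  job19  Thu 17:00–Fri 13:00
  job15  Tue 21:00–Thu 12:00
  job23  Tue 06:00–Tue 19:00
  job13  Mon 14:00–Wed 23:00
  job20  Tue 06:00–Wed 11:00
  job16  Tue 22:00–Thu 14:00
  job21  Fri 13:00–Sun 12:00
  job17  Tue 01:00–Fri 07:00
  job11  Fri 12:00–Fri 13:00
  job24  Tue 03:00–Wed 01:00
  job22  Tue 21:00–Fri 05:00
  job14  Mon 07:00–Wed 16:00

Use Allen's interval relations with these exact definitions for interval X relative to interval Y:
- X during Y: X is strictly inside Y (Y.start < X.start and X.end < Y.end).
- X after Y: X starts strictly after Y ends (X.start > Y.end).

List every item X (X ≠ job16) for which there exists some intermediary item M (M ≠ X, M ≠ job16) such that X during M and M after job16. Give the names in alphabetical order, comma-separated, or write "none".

job11, job12, job21

Target job16 = [Tue 22:00, Thu 14:00].
Intermediaries M with M after job16: job11, job12, job18, job19, job21.
Via job11 — items with X during job11: none.
Via job12 — items with X during job12: none.
Via job18 — items with X during job18: job11, job12, job21.
Via job19 — items with X during job19: none.
Via job21 — items with X during job21: job12.
Union: job11, job12, job21.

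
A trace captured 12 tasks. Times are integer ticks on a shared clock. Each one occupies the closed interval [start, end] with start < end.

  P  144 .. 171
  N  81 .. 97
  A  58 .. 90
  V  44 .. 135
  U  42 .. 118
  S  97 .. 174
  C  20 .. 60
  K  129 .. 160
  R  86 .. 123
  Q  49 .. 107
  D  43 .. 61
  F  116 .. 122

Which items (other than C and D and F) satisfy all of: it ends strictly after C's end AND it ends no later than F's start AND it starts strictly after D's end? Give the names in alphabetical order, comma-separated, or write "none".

Conditions: its end is strictly after C's end (X.end > 60) AND its end is no later than F's start (X.end <= 116) AND its start is strictly after D's end (X.start > 61).
A: end 90 > 60? ✓; end 90 <= 116? ✓; start 58 > 61? ✗ → no.
K: end 160 > 60? ✓; end 160 <= 116? ✗; start 129 > 61? ✓ → no.
N: end 97 > 60? ✓; end 97 <= 116? ✓; start 81 > 61? ✓ → yes.
P: end 171 > 60? ✓; end 171 <= 116? ✗; start 144 > 61? ✓ → no.
Q: end 107 > 60? ✓; end 107 <= 116? ✓; start 49 > 61? ✗ → no.
R: end 123 > 60? ✓; end 123 <= 116? ✗; start 86 > 61? ✓ → no.
S: end 174 > 60? ✓; end 174 <= 116? ✗; start 97 > 61? ✓ → no.
U: end 118 > 60? ✓; end 118 <= 116? ✗; start 42 > 61? ✗ → no.
V: end 135 > 60? ✓; end 135 <= 116? ✗; start 44 > 61? ✗ → no.
Result: N.

N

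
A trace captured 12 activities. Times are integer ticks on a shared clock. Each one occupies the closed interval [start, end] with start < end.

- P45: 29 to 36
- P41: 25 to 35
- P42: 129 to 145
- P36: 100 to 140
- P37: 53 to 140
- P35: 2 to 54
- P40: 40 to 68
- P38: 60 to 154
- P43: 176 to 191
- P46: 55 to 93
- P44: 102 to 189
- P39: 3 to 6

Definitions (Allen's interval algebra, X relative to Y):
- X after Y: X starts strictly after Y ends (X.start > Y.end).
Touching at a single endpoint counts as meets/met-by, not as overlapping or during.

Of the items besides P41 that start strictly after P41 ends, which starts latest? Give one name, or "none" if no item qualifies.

Target P41 = [25, 35].
P35 [2, 54] → contains → excluded.
P36 [100, 140] → after → candidate.
P37 [53, 140] → after → candidate.
P38 [60, 154] → after → candidate.
P39 [3, 6] → before → excluded.
P40 [40, 68] → after → candidate.
P42 [129, 145] → after → candidate.
P43 [176, 191] → after → candidate.
P44 [102, 189] → after → candidate.
P45 [29, 36] → overlapped-by → excluded.
P46 [55, 93] → after → candidate.
Among candidates, latest start is 176 → P43.

P43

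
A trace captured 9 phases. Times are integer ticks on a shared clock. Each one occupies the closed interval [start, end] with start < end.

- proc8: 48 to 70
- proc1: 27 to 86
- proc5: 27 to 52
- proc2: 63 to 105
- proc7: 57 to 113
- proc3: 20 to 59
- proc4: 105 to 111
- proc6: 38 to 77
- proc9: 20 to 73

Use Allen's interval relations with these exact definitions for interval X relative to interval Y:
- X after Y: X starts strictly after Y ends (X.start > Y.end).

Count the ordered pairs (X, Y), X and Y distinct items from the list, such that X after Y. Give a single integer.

Checking all 72 ordered pairs for relation 'after'; matching pairs in alphabetical order:
(proc2, proc3): proc2 after proc3 ✓
(proc2, proc5): proc2 after proc5 ✓
(proc4, proc1): proc4 after proc1 ✓
(proc4, proc3): proc4 after proc3 ✓
(proc4, proc5): proc4 after proc5 ✓
(proc4, proc6): proc4 after proc6 ✓
(proc4, proc8): proc4 after proc8 ✓
(proc4, proc9): proc4 after proc9 ✓
(proc7, proc5): proc7 after proc5 ✓
Count: 9.

9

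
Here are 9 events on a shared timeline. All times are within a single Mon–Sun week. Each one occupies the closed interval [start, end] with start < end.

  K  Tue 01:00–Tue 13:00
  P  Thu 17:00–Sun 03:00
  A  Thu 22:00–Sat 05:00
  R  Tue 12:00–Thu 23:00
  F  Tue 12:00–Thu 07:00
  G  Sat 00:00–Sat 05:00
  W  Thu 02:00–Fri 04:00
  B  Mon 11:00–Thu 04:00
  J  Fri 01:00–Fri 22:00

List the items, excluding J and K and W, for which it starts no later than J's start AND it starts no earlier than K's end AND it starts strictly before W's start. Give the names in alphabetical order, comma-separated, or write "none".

none

Conditions: its start is no later than J's start (X.start <= Fri 01:00) AND its start is no earlier than K's end (X.start >= Tue 13:00) AND its start is strictly before W's start (X.start < Thu 02:00).
A: start Thu 22:00 <= Fri 01:00? ✓; start Thu 22:00 >= Tue 13:00? ✓; start Thu 22:00 < Thu 02:00? ✗ → no.
B: start Mon 11:00 <= Fri 01:00? ✓; start Mon 11:00 >= Tue 13:00? ✗; start Mon 11:00 < Thu 02:00? ✓ → no.
F: start Tue 12:00 <= Fri 01:00? ✓; start Tue 12:00 >= Tue 13:00? ✗; start Tue 12:00 < Thu 02:00? ✓ → no.
G: start Sat 00:00 <= Fri 01:00? ✗; start Sat 00:00 >= Tue 13:00? ✓; start Sat 00:00 < Thu 02:00? ✗ → no.
P: start Thu 17:00 <= Fri 01:00? ✓; start Thu 17:00 >= Tue 13:00? ✓; start Thu 17:00 < Thu 02:00? ✗ → no.
R: start Tue 12:00 <= Fri 01:00? ✓; start Tue 12:00 >= Tue 13:00? ✗; start Tue 12:00 < Thu 02:00? ✓ → no.
Result: none.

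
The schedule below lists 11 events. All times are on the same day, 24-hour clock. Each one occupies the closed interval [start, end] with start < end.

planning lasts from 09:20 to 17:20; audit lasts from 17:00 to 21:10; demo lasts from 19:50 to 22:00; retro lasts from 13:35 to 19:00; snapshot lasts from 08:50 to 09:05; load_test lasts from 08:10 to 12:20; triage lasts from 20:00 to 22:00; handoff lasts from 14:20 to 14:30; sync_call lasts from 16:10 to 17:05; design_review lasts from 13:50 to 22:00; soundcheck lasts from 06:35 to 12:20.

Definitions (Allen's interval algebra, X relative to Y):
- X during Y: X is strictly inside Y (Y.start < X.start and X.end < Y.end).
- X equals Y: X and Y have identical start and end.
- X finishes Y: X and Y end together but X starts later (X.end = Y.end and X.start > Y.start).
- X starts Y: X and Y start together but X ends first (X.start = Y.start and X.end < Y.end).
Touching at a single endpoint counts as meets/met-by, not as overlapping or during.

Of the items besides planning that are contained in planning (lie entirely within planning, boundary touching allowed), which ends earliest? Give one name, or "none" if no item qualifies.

handoff

Target planning = [09:20, 17:20].
audit [17:00, 21:10] → overlapped-by → excluded.
demo [19:50, 22:00] → after → excluded.
design_review [13:50, 22:00] → overlapped-by → excluded.
handoff [14:20, 14:30] → during → candidate.
load_test [08:10, 12:20] → overlaps → excluded.
retro [13:35, 19:00] → overlapped-by → excluded.
snapshot [08:50, 09:05] → before → excluded.
soundcheck [06:35, 12:20] → overlaps → excluded.
sync_call [16:10, 17:05] → during → candidate.
triage [20:00, 22:00] → after → excluded.
Among candidates, earliest end is 14:30 → handoff.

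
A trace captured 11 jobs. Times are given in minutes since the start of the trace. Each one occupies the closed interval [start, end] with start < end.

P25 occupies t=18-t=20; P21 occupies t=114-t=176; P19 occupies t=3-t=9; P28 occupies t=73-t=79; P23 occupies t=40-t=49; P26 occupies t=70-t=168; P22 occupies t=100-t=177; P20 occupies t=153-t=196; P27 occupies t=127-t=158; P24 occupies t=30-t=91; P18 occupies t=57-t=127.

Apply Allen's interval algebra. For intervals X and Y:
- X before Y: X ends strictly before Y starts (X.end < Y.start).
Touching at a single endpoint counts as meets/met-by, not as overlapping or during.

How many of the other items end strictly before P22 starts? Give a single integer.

Target P22 = [t=100, t=177].
P18 [t=57, t=127] → overlaps → no.
P19 [t=3, t=9] → before → counts.
P20 [t=153, t=196] → overlapped-by → no.
P21 [t=114, t=176] → during → no.
P23 [t=40, t=49] → before → counts.
P24 [t=30, t=91] → before → counts.
P25 [t=18, t=20] → before → counts.
P26 [t=70, t=168] → overlaps → no.
P27 [t=127, t=158] → during → no.
P28 [t=73, t=79] → before → counts.
Total: 5.

5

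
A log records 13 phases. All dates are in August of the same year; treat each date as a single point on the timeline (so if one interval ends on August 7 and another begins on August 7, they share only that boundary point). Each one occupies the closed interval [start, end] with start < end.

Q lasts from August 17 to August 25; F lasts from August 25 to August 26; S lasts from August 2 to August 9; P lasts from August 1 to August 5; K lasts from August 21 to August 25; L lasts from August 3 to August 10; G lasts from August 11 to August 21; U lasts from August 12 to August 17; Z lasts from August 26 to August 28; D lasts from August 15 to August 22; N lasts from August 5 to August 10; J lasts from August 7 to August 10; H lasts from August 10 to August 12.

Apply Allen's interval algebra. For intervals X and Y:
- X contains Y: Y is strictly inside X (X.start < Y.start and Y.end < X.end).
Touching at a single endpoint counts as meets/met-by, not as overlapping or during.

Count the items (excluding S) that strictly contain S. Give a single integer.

0

Target S = [August 2, August 9].
D [August 15, August 22] → after → no.
F [August 25, August 26] → after → no.
G [August 11, August 21] → after → no.
H [August 10, August 12] → after → no.
J [August 7, August 10] → overlapped-by → no.
K [August 21, August 25] → after → no.
L [August 3, August 10] → overlapped-by → no.
N [August 5, August 10] → overlapped-by → no.
P [August 1, August 5] → overlaps → no.
Q [August 17, August 25] → after → no.
U [August 12, August 17] → after → no.
Z [August 26, August 28] → after → no.
Total: 0.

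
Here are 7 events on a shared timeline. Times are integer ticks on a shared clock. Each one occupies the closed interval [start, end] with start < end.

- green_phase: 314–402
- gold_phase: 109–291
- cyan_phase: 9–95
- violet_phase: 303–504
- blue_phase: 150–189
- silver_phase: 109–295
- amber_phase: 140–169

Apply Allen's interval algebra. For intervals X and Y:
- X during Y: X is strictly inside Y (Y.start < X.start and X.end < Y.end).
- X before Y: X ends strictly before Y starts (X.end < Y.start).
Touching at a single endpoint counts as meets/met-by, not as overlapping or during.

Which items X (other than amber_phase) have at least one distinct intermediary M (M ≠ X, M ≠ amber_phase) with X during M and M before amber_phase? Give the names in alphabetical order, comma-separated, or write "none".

Target amber_phase = [140, 169].
Intermediaries M with M before amber_phase: cyan_phase.
Via cyan_phase — items with X during cyan_phase: none.
Union: none.

none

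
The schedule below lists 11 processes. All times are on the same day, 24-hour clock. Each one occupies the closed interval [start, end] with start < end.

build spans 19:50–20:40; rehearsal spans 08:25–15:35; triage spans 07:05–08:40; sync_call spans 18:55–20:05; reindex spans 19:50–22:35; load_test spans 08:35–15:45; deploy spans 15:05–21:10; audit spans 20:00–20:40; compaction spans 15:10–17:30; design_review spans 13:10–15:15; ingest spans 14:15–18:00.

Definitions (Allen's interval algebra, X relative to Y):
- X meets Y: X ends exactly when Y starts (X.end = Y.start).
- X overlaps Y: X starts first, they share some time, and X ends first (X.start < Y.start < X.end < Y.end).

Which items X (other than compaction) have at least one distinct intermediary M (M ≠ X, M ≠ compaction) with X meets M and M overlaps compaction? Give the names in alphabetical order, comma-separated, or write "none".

Target compaction = [15:10, 17:30].
Intermediaries M with M overlaps compaction: design_review, load_test, rehearsal.
Via design_review — items with X meets design_review: none.
Via load_test — items with X meets load_test: none.
Via rehearsal — items with X meets rehearsal: none.
Union: none.

none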